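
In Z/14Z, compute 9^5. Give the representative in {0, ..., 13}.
11

Use repeated squaring. Binary(5) = 101. Walk through the bits of the exponent 5 left-to-right: at each bit after the leading one, square the running value, then multiply by 9 if the bit is 1 (always reducing mod 14):
  bit 1 = 1 (leading): start with 9.
  bit 2 = 0: square 9^2 = 81 ≡ 11 (mod 14).
  bit 3 = 1: square 11^2 = 121 ≡ 9; bit is 1, so multiply 9·9 = 81 ≡ 11 (mod 14).
Final value: 9^5 ≡ 11 (mod 14).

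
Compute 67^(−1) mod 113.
67^(−1) ≡ 27 (mod 113)

Apply the extended Euclidean algorithm to (113, 67), tracking rows (r, s, t) with s·113 + t·67 = r. Each division r_prev = q·r_cur + r_new produces the new row as (previous row) − q·(current row):
  row A: (113, 1, 0)   [1·113 + 0·67 = 113]
  row B: (67, 0, 1)   [0·113 + 1·67 = 67]
  113 = 1·67 + 46   → row C = row A − 1·row B = (46, 1, −1)   [check: 1·113 − 1·67 = 46]
  67 = 1·46 + 21   → row D = row B − 1·row C = (21, −1, 2)   [check: −1·113 + 2·67 = 21]
  46 = 2·21 + 4   → row E = row C − 2·row D = (4, 3, −5)   [check: 3·113 − 5·67 = 4]
  21 = 5·4 + 1   → row F = row D − 5·row E = (1, −16, 27)   [check: −16·113 + 27·67 = 1]
  4 = 4·1 + 0   → remainder 0, stop. gcd = 1 (last nonzero row F).
The gcd is 1, so 67 is invertible mod 113. The last nonzero row gives −16·113 + 27·67 = 1, so t = 27. So 67^(−1) ≡ 27 (mod 113). Verify: 67 · 27 = 1809 ≡ 1 (mod 113). ✓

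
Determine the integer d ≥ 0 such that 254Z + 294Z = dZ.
In the PID Z, (a, b) is generated by gcd(a, b). Compute gcd(294, 254) with the extended Euclidean algorithm, tracking rows (r, s, t) with s·294 + t·254 = r:
  row A: (294, 1, 0)   [1·294 + 0·254 = 294]
  row B: (254, 0, 1)   [0·294 + 1·254 = 254]
  294 = 1·254 + 40   → row C = row A − 1·row B = (40, 1, −1)   [check: 1·294 − 1·254 = 40]
  254 = 6·40 + 14   → row D = row B − 6·row C = (14, −6, 7)   [check: −6·294 + 7·254 = 14]
  40 = 2·14 + 12   → row E = row C − 2·row D = (12, 13, −15)   [check: 13·294 − 15·254 = 12]
  14 = 1·12 + 2   → row F = row D − 1·row E = (2, −19, 22)   [check: −19·294 + 22·254 = 2]
  12 = 6·2 + 0   → remainder 0, stop. gcd = 2 (last nonzero row F).
So gcd(254, 294) = 2, with Bézout identity −19·294 + 22·254 = 2. Containment (⊇): the Bézout identity exhibits 2 as an element of (254, 294), giving (2) ⊆ (254, 294). Containment (⊆): since 2 | 254 and 2 | 294 (254 = 2·127, 294 = 2·147), every Z-linear combination of 254 and 294 is divisible by 2, so (254, 294) ⊆ (2). Therefore (254, 294) = (2), d = 2.

Final answer: (254, 294) = (2); d = 2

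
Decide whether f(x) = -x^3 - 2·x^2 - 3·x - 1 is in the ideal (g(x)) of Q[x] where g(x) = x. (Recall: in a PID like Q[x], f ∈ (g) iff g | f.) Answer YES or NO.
NO

In Q[x] the ideal (g) consists of all multiples of g, so f ∈ (g) iff g | f, i.e. iff the remainder of f on division by g is 0. Divide f by g (g is monic, so eliminate the leading term of the running remainder at each step):
  leading term -x^3: subtract (-x^2)·g(x) = -x^3, leaving -2·x^2 - 3·x - 1
  leading term -2·x^2: subtract (-2·x)·g(x) = -2·x^2, leaving -3·x - 1
  leading term -3·x: subtract (-3)·g(x) = -3·x, leaving -1
The remainder r(x) = -1 ≠ 0 (and deg r < deg g), so g ∤ f, i.e. f ∉ (g).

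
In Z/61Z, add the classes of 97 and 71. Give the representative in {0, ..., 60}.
46

Reduce the summands first: 97 ≡ 36, 71 ≡ 10 (mod 61), so 97 + 71 ≡ 36 + 10 (mod 61). 36 + 10 = 46; 46 = 0·61 + 46, so (97 + 71) mod 61 = 46.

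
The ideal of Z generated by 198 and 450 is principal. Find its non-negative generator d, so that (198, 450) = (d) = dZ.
(198, 450) = (18); d = 18

In the PID Z, (a, b) is generated by gcd(a, b). Compute gcd(450, 198) with the extended Euclidean algorithm, tracking rows (r, s, t) with s·450 + t·198 = r:
  row A: (450, 1, 0)   [1·450 + 0·198 = 450]
  row B: (198, 0, 1)   [0·450 + 1·198 = 198]
  450 = 2·198 + 54   → row C = row A − 2·row B = (54, 1, −2)   [check: 1·450 − 2·198 = 54]
  198 = 3·54 + 36   → row D = row B − 3·row C = (36, −3, 7)   [check: −3·450 + 7·198 = 36]
  54 = 1·36 + 18   → row E = row C − 1·row D = (18, 4, −9)   [check: 4·450 − 9·198 = 18]
  36 = 2·18 + 0   → remainder 0, stop. gcd = 18 (last nonzero row E).
So gcd(198, 450) = 18, with Bézout identity 4·450 − 9·198 = 18. Containment (⊇): the Bézout identity exhibits 18 as an element of (198, 450), giving (18) ⊆ (198, 450). Containment (⊆): since 18 | 198 and 18 | 450 (198 = 18·11, 450 = 18·25), every Z-linear combination of 198 and 450 is divisible by 18, so (198, 450) ⊆ (18). Therefore (198, 450) = (18), d = 18.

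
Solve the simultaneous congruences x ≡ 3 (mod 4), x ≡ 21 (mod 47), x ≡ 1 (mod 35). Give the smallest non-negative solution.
The moduli 4, 47, 35 are pairwise coprime, so by the CRT there is a unique solution mod 4·47·35 = 6580.
Solve by successive substitution. Start with x ≡ 3 (mod 4).
  Combine with x ≡ 21 (mod 47): write x = 3 + 4·t and require 3 + 4·t ≡ 21 (mod 47), i.e. 4·t ≡ 21 − 3 ≡ 18 (mod 47). Since 4^(−1) ≡ 12 (mod 47), t ≡ 12·18 ≡ 28 (mod 47). So x ≡ 3 + 4·28 = 115 (mod 188).
  Combine with x ≡ 1 (mod 35): write x = 115 + 188·t and require 115 + 188·t ≡ 1 (mod 35), i.e. 188·t ≡ 1 − 115 ≡ 26 (mod 35). Since 188^(−1) ≡ 27 (mod 35) (188 ≡ 13 (mod 35)), t ≡ 27·26 ≡ 2 (mod 35). So x ≡ 115 + 188·2 = 491 (mod 6580).
Unique solution in [0, 6580): x = 491.

Final answer: x ≡ 491 (mod 6580); the representative in [0, 6580) is 491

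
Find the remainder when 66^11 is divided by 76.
Use repeated squaring. Binary(11) = 1011. Walk through the bits of the exponent 11 left-to-right: at each bit after the leading one, square the running value, then multiply by 66 if the bit is 1 (always reducing mod 76):
  bit 1 = 1 (leading): start with 66.
  bit 2 = 0: square 66^2 = 4356 ≡ 24 (mod 76).
  bit 3 = 1: square 24^2 = 576 ≡ 44; bit is 1, so multiply 44·66 = 2904 ≡ 16 (mod 76).
  bit 4 = 1: square 16^2 = 256 ≡ 28; bit is 1, so multiply 28·66 = 1848 ≡ 24 (mod 76).
Final value: 66^11 ≡ 24 (mod 76).

Final answer: 24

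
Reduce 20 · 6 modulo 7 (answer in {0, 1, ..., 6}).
1

Reduce the factors first: 20 ≡ 6 (mod 7), so 20 · 6 ≡ 6 · 6 (mod 7). 6 · 6 = 36. Dividing by 7: 36 = 5·7 + 1. So (20 · 6) mod 7 = 1.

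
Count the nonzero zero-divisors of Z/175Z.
Z/175Z has 54 nonzero zero-divisors

In Z/175Z each nonzero element is either a unit (gcd with 175 is 1) or a zero-divisor (gcd > 1). The number of units is φ(175): factorise 175 = 5^2 · 7, so φ(175) = (5^2 − 5^1) · (7 − 1) = 20 · 6 = 120. The nonzero elements number 175 − 1 = 174. Hence the nonzero zero-divisors number 174 − 120 = 54.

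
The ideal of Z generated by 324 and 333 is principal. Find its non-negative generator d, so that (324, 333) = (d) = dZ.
(324, 333) = (9); d = 9

In the PID Z, (a, b) is generated by gcd(a, b). Compute gcd(333, 324) with the extended Euclidean algorithm, tracking rows (r, s, t) with s·333 + t·324 = r:
  row A: (333, 1, 0)   [1·333 + 0·324 = 333]
  row B: (324, 0, 1)   [0·333 + 1·324 = 324]
  333 = 1·324 + 9   → row C = row A − 1·row B = (9, 1, −1)   [check: 1·333 − 1·324 = 9]
  324 = 36·9 + 0   → remainder 0, stop. gcd = 9 (last nonzero row C).
So gcd(324, 333) = 9, with Bézout identity 1·333 − 1·324 = 9. Containment (⊇): the Bézout identity exhibits 9 as an element of (324, 333), giving (9) ⊆ (324, 333). Containment (⊆): since 9 | 324 and 9 | 333 (324 = 9·36, 333 = 9·37), every Z-linear combination of 324 and 333 is divisible by 9, so (324, 333) ⊆ (9). Therefore (324, 333) = (9), d = 9.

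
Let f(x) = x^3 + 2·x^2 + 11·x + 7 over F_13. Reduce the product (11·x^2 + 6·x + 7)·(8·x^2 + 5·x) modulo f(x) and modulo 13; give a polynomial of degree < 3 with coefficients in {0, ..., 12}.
Multiply as integer polynomials: a · b = 88·x^4 + 103·x^3 + 86·x^2 + 35·x. Reducing coefficients mod 13: a · b ≡ 10·x^4 + 12·x^3 + 8·x^2 + 9·x. Now divide by f(x) = x^3 + 2·x^2 + 11·x + 7 in F_13[x], eliminating the leading term at each step:
  leading term 10·x^4: subtract (10·x)·f(x) = 10·x^4 + 7·x^3 + 6·x^2 + 5·x, leaving 5·x^3 + 2·x^2 + 4·x (coefficients mod 13)
  leading term 5·x^3: subtract (5)·f(x) = 5·x^3 + 10·x^2 + 3·x + 9, leaving 5·x^2 + x + 4 (coefficients mod 13)
The degree is now < 3, so this is the remainder. Hence a · b ≡ 5·x^2 + x + 4 in F_13[x]/(f).

Final answer: a · b ≡ 5·x^2 + x + 4 (mod f(x))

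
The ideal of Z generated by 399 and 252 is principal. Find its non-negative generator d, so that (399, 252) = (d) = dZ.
(399, 252) = (21); d = 21

In the PID Z, (a, b) is generated by gcd(a, b). Compute gcd(399, 252) with the extended Euclidean algorithm, tracking rows (r, s, t) with s·399 + t·252 = r:
  row A: (399, 1, 0)   [1·399 + 0·252 = 399]
  row B: (252, 0, 1)   [0·399 + 1·252 = 252]
  399 = 1·252 + 147   → row C = row A − 1·row B = (147, 1, −1)   [check: 1·399 − 1·252 = 147]
  252 = 1·147 + 105   → row D = row B − 1·row C = (105, −1, 2)   [check: −1·399 + 2·252 = 105]
  147 = 1·105 + 42   → row E = row C − 1·row D = (42, 2, −3)   [check: 2·399 − 3·252 = 42]
  105 = 2·42 + 21   → row F = row D − 2·row E = (21, −5, 8)   [check: −5·399 + 8·252 = 21]
  42 = 2·21 + 0   → remainder 0, stop. gcd = 21 (last nonzero row F).
So gcd(399, 252) = 21, with Bézout identity −5·399 + 8·252 = 21. Containment (⊇): the Bézout identity exhibits 21 as an element of (399, 252), giving (21) ⊆ (399, 252). Containment (⊆): since 21 | 399 and 21 | 252 (399 = 21·19, 252 = 21·12), every Z-linear combination of 399 and 252 is divisible by 21, so (399, 252) ⊆ (21). Therefore (399, 252) = (21), d = 21.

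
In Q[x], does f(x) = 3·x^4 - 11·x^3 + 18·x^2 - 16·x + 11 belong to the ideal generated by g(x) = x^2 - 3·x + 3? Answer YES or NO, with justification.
NO

In Q[x] the ideal (g) consists of all multiples of g, so f ∈ (g) iff g | f, i.e. iff the remainder of f on division by g is 0. Divide f by g (g is monic, so eliminate the leading term of the running remainder at each step):
  leading term 3·x^4: subtract (3·x^2)·g(x) = 3·x^4 - 9·x^3 + 9·x^2, leaving -2·x^3 + 9·x^2 - 16·x + 11
  leading term -2·x^3: subtract (-2·x)·g(x) = -2·x^3 + 6·x^2 - 6·x, leaving 3·x^2 - 10·x + 11
  leading term 3·x^2: subtract (3)·g(x) = 3·x^2 - 9·x + 9, leaving 2 - x
The remainder r(x) = 2 - x ≠ 0 (and deg r < deg g), so g ∤ f, i.e. f ∉ (g).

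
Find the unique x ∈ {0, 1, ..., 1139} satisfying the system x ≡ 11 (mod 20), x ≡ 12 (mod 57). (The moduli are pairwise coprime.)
The moduli 20, 57 are pairwise coprime, so by the CRT there is a unique solution mod 20·57 = 1140.
Solve by successive substitution. Start with x ≡ 11 (mod 20).
  Combine with x ≡ 12 (mod 57): write x = 11 + 20·t and require 11 + 20·t ≡ 12 (mod 57), i.e. 20·t ≡ 12 − 11 ≡ 1 (mod 57). Since 20^(−1) ≡ 20 (mod 57), t ≡ 20·1 ≡ 20 (mod 57). So x ≡ 11 + 20·20 = 411 (mod 1140).
Unique solution in [0, 1140): x = 411.

Final answer: x ≡ 411 (mod 1140); the representative in [0, 1140) is 411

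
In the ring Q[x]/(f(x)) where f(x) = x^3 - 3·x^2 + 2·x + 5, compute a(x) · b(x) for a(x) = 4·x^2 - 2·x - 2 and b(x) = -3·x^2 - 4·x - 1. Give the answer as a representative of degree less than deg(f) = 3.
a · b ≡ -104·x^2 + 162·x + 232 (mod f(x))

First multiply in Q[x] without reducing: a · b = -12·x^4 - 10·x^3 + 10·x^2 + 10·x + 2. Now divide by f(x) = x^3 - 3·x^2 + 2·x + 5, eliminating the leading term at each step:
  leading term -12·x^4: subtract (-12·x)·f(x) = -12·x^4 + 36·x^3 - 24·x^2 - 60·x, leaving -46·x^3 + 34·x^2 + 70·x + 2
  leading term -46·x^3: subtract (-46)·f(x) = -46·x^3 + 138·x^2 - 92·x - 230, leaving -104·x^2 + 162·x + 232
The degree is now < 3, so this is the remainder. Hence a · b ≡ -104·x^2 + 162·x + 232 in Q[x]/(f).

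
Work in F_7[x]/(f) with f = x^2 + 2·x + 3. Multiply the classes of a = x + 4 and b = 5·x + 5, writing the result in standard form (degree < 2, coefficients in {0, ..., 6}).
Multiply as integer polynomials: a · b = 5·x^2 + 25·x + 20. Reducing coefficients mod 7: a · b ≡ 5·x^2 + 4·x + 6. Now divide by f(x) = x^2 + 2·x + 3 in F_7[x], eliminating the leading term at each step:
  leading term 5·x^2: subtract (5)·f(x) = 5·x^2 + 3·x + 1, leaving x + 5 (coefficients mod 7)
The degree is now < 2, so this is the remainder. Hence a · b ≡ x + 5 in F_7[x]/(f).

Final answer: a · b ≡ x + 5 (mod f(x))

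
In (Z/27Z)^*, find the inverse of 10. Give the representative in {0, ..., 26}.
Apply the extended Euclidean algorithm to (27, 10), tracking rows (r, s, t) with s·27 + t·10 = r. Each division r_prev = q·r_cur + r_new produces the new row as (previous row) − q·(current row):
  row A: (27, 1, 0)   [1·27 + 0·10 = 27]
  row B: (10, 0, 1)   [0·27 + 1·10 = 10]
  27 = 2·10 + 7   → row C = row A − 2·row B = (7, 1, −2)   [check: 1·27 − 2·10 = 7]
  10 = 1·7 + 3   → row D = row B − 1·row C = (3, −1, 3)   [check: −1·27 + 3·10 = 3]
  7 = 2·3 + 1   → row E = row C − 2·row D = (1, 3, −8)   [check: 3·27 − 8·10 = 1]
  3 = 3·1 + 0   → remainder 0, stop. gcd = 1 (last nonzero row E).
The gcd is 1, so 10 is invertible mod 27. The last nonzero row gives 3·27 − 8·10 = 1, so t = −8. So 10^(−1) ≡ −8 ≡ 19 (mod 27). Verify: 10 · 19 = 190 ≡ 1 (mod 27). ✓

Final answer: 10^(−1) ≡ 19 (mod 27)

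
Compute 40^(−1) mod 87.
40^(−1) ≡ 37 (mod 87)

Apply the extended Euclidean algorithm to (87, 40), tracking rows (r, s, t) with s·87 + t·40 = r. Each division r_prev = q·r_cur + r_new produces the new row as (previous row) − q·(current row):
  row A: (87, 1, 0)   [1·87 + 0·40 = 87]
  row B: (40, 0, 1)   [0·87 + 1·40 = 40]
  87 = 2·40 + 7   → row C = row A − 2·row B = (7, 1, −2)   [check: 1·87 − 2·40 = 7]
  40 = 5·7 + 5   → row D = row B − 5·row C = (5, −5, 11)   [check: −5·87 + 11·40 = 5]
  7 = 1·5 + 2   → row E = row C − 1·row D = (2, 6, −13)   [check: 6·87 − 13·40 = 2]
  5 = 2·2 + 1   → row F = row D − 2·row E = (1, −17, 37)   [check: −17·87 + 37·40 = 1]
  2 = 2·1 + 0   → remainder 0, stop. gcd = 1 (last nonzero row F).
The gcd is 1, so 40 is invertible mod 87. The last nonzero row gives −17·87 + 37·40 = 1, so t = 37. So 40^(−1) ≡ 37 (mod 87). Verify: 40 · 37 = 1480 ≡ 1 (mod 87). ✓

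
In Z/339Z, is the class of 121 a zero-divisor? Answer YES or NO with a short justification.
gcd(121, 339) = 1, so 121 is a unit in Z/339Z (it has a multiplicative inverse). A unit cannot be a zero-divisor: if 121·b ≡ 0 then multiplying both sides by 121^(−1) gives b ≡ 0. So 121 is not a zero-divisor.

Final answer: NO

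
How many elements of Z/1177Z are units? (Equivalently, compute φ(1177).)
Z/1177Z has φ(1177) = 1060 units

An element a ∈ Z/1177Z is a unit iff gcd(a, 1177) = 1, so the number of units is φ(1177). φ is multiplicative, with φ(p^e) = p^e − p^(e−1). Factorise 1177 = 11 · 107. Then
  φ(1177) = (11 − 1) · (107 − 1) = 10 · 106 = 1060.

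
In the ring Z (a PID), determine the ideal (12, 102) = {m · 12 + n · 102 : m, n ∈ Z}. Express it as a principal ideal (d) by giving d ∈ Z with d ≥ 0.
(12, 102) = (6); d = 6

In the PID Z, (a, b) is generated by gcd(a, b). Compute gcd(102, 12) with the extended Euclidean algorithm, tracking rows (r, s, t) with s·102 + t·12 = r:
  row A: (102, 1, 0)   [1·102 + 0·12 = 102]
  row B: (12, 0, 1)   [0·102 + 1·12 = 12]
  102 = 8·12 + 6   → row C = row A − 8·row B = (6, 1, −8)   [check: 1·102 − 8·12 = 6]
  12 = 2·6 + 0   → remainder 0, stop. gcd = 6 (last nonzero row C).
So gcd(12, 102) = 6, with Bézout identity 1·102 − 8·12 = 6. Containment (⊇): the Bézout identity exhibits 6 as an element of (12, 102), giving (6) ⊆ (12, 102). Containment (⊆): since 6 | 12 and 6 | 102 (12 = 6·2, 102 = 6·17), every Z-linear combination of 12 and 102 is divisible by 6, so (12, 102) ⊆ (6). Therefore (12, 102) = (6), d = 6.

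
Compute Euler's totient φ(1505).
φ is multiplicative, with φ(p^e) = p^e − p^(e−1). Factorise 1505 = 5 · 7 · 43. Then
  φ(1505) = (5 − 1) · (7 − 1) · (43 − 1) = 4 · 6 · 42 = 1008.

Final answer: φ(1505) = 1008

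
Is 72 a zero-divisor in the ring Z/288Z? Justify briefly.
YES

gcd(72, 288) = 72 > 1, so 72 is not a unit in Z/288Z. In Z/nZ every nonzero non-unit is a zero-divisor: explicitly, take b = 288/gcd = 4 ≠ 0 (mod 288); then 72·4 = 288 = 1·288, i.e. 72·4 ≡ 0 (mod 288). So 72 is a zero-divisor.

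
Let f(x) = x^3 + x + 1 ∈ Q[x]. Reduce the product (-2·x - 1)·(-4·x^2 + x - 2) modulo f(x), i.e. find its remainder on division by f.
First multiply in Q[x] without reducing: a · b = 8·x^3 + 2·x^2 + 3·x + 2. Now divide by f(x) = x^3 + x + 1, eliminating the leading term at each step:
  leading term 8·x^3: subtract (8)·f(x) = 8·x^3 + 8·x + 8, leaving 2·x^2 - 5·x - 6
The degree is now < 3, so this is the remainder. Hence a · b ≡ 2·x^2 - 5·x - 6 in Q[x]/(f).

Final answer: a · b ≡ 2·x^2 - 5·x - 6 (mod f(x))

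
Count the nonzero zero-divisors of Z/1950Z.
Z/1950Z has 1469 nonzero zero-divisors

In Z/1950Z each nonzero element is either a unit (gcd with 1950 is 1) or a zero-divisor (gcd > 1). The number of units is φ(1950): factorise 1950 = 2 · 3 · 5^2 · 13, so φ(1950) = (2 − 1) · (3 − 1) · (5^2 − 5^1) · (13 − 1) = 1 · 2 · 20 · 12 = 480. The nonzero elements number 1950 − 1 = 1949. Hence the nonzero zero-divisors number 1949 − 480 = 1469.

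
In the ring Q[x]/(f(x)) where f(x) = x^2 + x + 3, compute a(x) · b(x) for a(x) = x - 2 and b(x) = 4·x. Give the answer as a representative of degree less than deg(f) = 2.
a · b ≡ -12·x - 12 (mod f(x))

First multiply in Q[x] without reducing: a · b = 4·x^2 - 8·x. Now divide by f(x) = x^2 + x + 3, eliminating the leading term at each step:
  leading term 4·x^2: subtract (4)·f(x) = 4·x^2 + 4·x + 12, leaving -12·x - 12
The degree is now < 2, so this is the remainder. Hence a · b ≡ -12·x - 12 in Q[x]/(f).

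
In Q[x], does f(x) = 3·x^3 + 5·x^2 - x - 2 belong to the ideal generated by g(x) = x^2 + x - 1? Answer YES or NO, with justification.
YES

In Q[x] the ideal (g) consists of all multiples of g, so f ∈ (g) iff g | f, i.e. iff the remainder of f on division by g is 0. Divide f by g (g is monic, so eliminate the leading term of the running remainder at each step):
  leading term 3·x^3: subtract (3·x)·g(x) = 3·x^3 + 3·x^2 - 3·x, leaving 2·x^2 + 2·x - 2
  leading term 2·x^2: subtract (2)·g(x) = 2·x^2 + 2·x - 2, leaving 0
The remainder is 0, so f(x) = g(x) · h(x) with h(x) = 3·x + 2. Hence g | f, i.e. f ∈ (g).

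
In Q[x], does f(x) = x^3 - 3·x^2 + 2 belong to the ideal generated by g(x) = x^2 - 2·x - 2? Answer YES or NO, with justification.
In Q[x] the ideal (g) consists of all multiples of g, so f ∈ (g) iff g | f, i.e. iff the remainder of f on division by g is 0. Divide f by g (g is monic, so eliminate the leading term of the running remainder at each step):
  leading term x^3: subtract (x)·g(x) = x^3 - 2·x^2 - 2·x, leaving -x^2 + 2·x + 2
  leading term -x^2: subtract (-1)·g(x) = -x^2 + 2·x + 2, leaving 0
The remainder is 0, so f(x) = g(x) · h(x) with h(x) = x - 1. Hence g | f, i.e. f ∈ (g).

Final answer: YES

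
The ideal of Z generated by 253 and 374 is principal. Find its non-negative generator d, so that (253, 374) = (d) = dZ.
In the PID Z, (a, b) is generated by gcd(a, b). Compute gcd(374, 253) with the extended Euclidean algorithm, tracking rows (r, s, t) with s·374 + t·253 = r:
  row A: (374, 1, 0)   [1·374 + 0·253 = 374]
  row B: (253, 0, 1)   [0·374 + 1·253 = 253]
  374 = 1·253 + 121   → row C = row A − 1·row B = (121, 1, −1)   [check: 1·374 − 1·253 = 121]
  253 = 2·121 + 11   → row D = row B − 2·row C = (11, −2, 3)   [check: −2·374 + 3·253 = 11]
  121 = 11·11 + 0   → remainder 0, stop. gcd = 11 (last nonzero row D).
So gcd(253, 374) = 11, with Bézout identity −2·374 + 3·253 = 11. Containment (⊇): the Bézout identity exhibits 11 as an element of (253, 374), giving (11) ⊆ (253, 374). Containment (⊆): since 11 | 253 and 11 | 374 (253 = 11·23, 374 = 11·34), every Z-linear combination of 253 and 374 is divisible by 11, so (253, 374) ⊆ (11). Therefore (253, 374) = (11), d = 11.

Final answer: (253, 374) = (11); d = 11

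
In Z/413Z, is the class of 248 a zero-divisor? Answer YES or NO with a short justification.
NO

gcd(248, 413) = 1, so 248 is a unit in Z/413Z (it has a multiplicative inverse). A unit cannot be a zero-divisor: if 248·b ≡ 0 then multiplying both sides by 248^(−1) gives b ≡ 0. So 248 is not a zero-divisor.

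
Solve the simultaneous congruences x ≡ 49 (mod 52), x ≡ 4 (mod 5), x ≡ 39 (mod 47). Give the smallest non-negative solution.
The moduli 52, 5, 47 are pairwise coprime, so by the CRT there is a unique solution mod 52·5·47 = 12220.
Solve by successive substitution. Start with x ≡ 49 (mod 52).
  Combine with x ≡ 4 (mod 5): write x = 49 + 52·t and require 49 + 52·t ≡ 4 (mod 5), i.e. 52·t ≡ 4 − 49 ≡ 0 (mod 5). Since 52^(−1) ≡ 3 (mod 5) (52 ≡ 2 (mod 5)), t ≡ 3·0 ≡ 0 (mod 5). So x ≡ 49 + 52·0 = 49 (mod 260).
  Combine with x ≡ 39 (mod 47): write x = 49 + 260·t and require 49 + 260·t ≡ 39 (mod 47), i.e. 260·t ≡ 39 − 49 ≡ 37 (mod 47). Since 260^(−1) ≡ 32 (mod 47) (260 ≡ 25 (mod 47)), t ≡ 32·37 ≡ 9 (mod 47). So x ≡ 49 + 260·9 = 2389 (mod 12220).
Unique solution in [0, 12220): x = 2389.

Final answer: x ≡ 2389 (mod 12220); the representative in [0, 12220) is 2389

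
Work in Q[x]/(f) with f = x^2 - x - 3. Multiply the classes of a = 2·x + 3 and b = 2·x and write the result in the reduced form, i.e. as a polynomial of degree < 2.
First multiply in Q[x] without reducing: a · b = 4·x^2 + 6·x. Now divide by f(x) = x^2 - x - 3, eliminating the leading term at each step:
  leading term 4·x^2: subtract (4)·f(x) = 4·x^2 - 4·x - 12, leaving 10·x + 12
The degree is now < 2, so this is the remainder. Hence a · b ≡ 10·x + 12 in Q[x]/(f).

Final answer: a · b ≡ 10·x + 12 (mod f(x))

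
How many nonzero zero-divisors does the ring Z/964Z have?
In Z/964Z each nonzero element is either a unit (gcd with 964 is 1) or a zero-divisor (gcd > 1). The number of units is φ(964): factorise 964 = 2^2 · 241, so φ(964) = (2^2 − 2^1) · (241 − 1) = 2 · 240 = 480. The nonzero elements number 964 − 1 = 963. Hence the nonzero zero-divisors number 963 − 480 = 483.

Final answer: Z/964Z has 483 nonzero zero-divisors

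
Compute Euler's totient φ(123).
φ is multiplicative, with φ(p^e) = p^e − p^(e−1). Factorise 123 = 3 · 41. Then
  φ(123) = (3 − 1) · (41 − 1) = 2 · 40 = 80.

Final answer: φ(123) = 80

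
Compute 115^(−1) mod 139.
115^(−1) ≡ 110 (mod 139)

Apply the extended Euclidean algorithm to (139, 115), tracking rows (r, s, t) with s·139 + t·115 = r. Each division r_prev = q·r_cur + r_new produces the new row as (previous row) − q·(current row):
  row A: (139, 1, 0)   [1·139 + 0·115 = 139]
  row B: (115, 0, 1)   [0·139 + 1·115 = 115]
  139 = 1·115 + 24   → row C = row A − 1·row B = (24, 1, −1)   [check: 1·139 − 1·115 = 24]
  115 = 4·24 + 19   → row D = row B − 4·row C = (19, −4, 5)   [check: −4·139 + 5·115 = 19]
  24 = 1·19 + 5   → row E = row C − 1·row D = (5, 5, −6)   [check: 5·139 − 6·115 = 5]
  19 = 3·5 + 4   → row F = row D − 3·row E = (4, −19, 23)   [check: −19·139 + 23·115 = 4]
  5 = 1·4 + 1   → row G = row E − 1·row F = (1, 24, −29)   [check: 24·139 − 29·115 = 1]
  4 = 4·1 + 0   → remainder 0, stop. gcd = 1 (last nonzero row G).
The gcd is 1, so 115 is invertible mod 139. The last nonzero row gives 24·139 − 29·115 = 1, so t = −29. So 115^(−1) ≡ −29 ≡ 110 (mod 139). Verify: 115 · 110 = 12650 ≡ 1 (mod 139). ✓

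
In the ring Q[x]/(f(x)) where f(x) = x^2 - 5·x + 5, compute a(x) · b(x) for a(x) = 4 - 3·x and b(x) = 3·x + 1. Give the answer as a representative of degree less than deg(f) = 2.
First multiply in Q[x] without reducing: a · b = -9·x^2 + 9·x + 4. Now divide by f(x) = x^2 - 5·x + 5, eliminating the leading term at each step:
  leading term -9·x^2: subtract (-9)·f(x) = -9·x^2 + 45·x - 45, leaving 49 - 36·x
The degree is now < 2, so this is the remainder. Hence a · b ≡ 49 - 36·x in Q[x]/(f).

Final answer: a · b ≡ 49 - 36·x (mod f(x))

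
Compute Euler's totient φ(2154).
φ is multiplicative, with φ(p^e) = p^e − p^(e−1). Factorise 2154 = 2 · 3 · 359. Then
  φ(2154) = (2 − 1) · (3 − 1) · (359 − 1) = 1 · 2 · 358 = 716.

Final answer: φ(2154) = 716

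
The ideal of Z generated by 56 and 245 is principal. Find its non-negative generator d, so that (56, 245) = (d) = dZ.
In the PID Z, (a, b) is generated by gcd(a, b). Compute gcd(245, 56) with the extended Euclidean algorithm, tracking rows (r, s, t) with s·245 + t·56 = r:
  row A: (245, 1, 0)   [1·245 + 0·56 = 245]
  row B: (56, 0, 1)   [0·245 + 1·56 = 56]
  245 = 4·56 + 21   → row C = row A − 4·row B = (21, 1, −4)   [check: 1·245 − 4·56 = 21]
  56 = 2·21 + 14   → row D = row B − 2·row C = (14, −2, 9)   [check: −2·245 + 9·56 = 14]
  21 = 1·14 + 7   → row E = row C − 1·row D = (7, 3, −13)   [check: 3·245 − 13·56 = 7]
  14 = 2·7 + 0   → remainder 0, stop. gcd = 7 (last nonzero row E).
So gcd(56, 245) = 7, with Bézout identity 3·245 − 13·56 = 7. Containment (⊇): the Bézout identity exhibits 7 as an element of (56, 245), giving (7) ⊆ (56, 245). Containment (⊆): since 7 | 56 and 7 | 245 (56 = 7·8, 245 = 7·35), every Z-linear combination of 56 and 245 is divisible by 7, so (56, 245) ⊆ (7). Therefore (56, 245) = (7), d = 7.

Final answer: (56, 245) = (7); d = 7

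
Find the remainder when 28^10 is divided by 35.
14

Use repeated squaring. Binary(10) = 1010. Walk through the bits of the exponent 10 left-to-right: at each bit after the leading one, square the running value, then multiply by 28 if the bit is 1 (always reducing mod 35):
  bit 1 = 1 (leading): start with 28.
  bit 2 = 0: square 28^2 = 784 ≡ 14 (mod 35).
  bit 3 = 1: square 14^2 = 196 ≡ 21; bit is 1, so multiply 21·28 = 588 ≡ 28 (mod 35).
  bit 4 = 0: square 28^2 = 784 ≡ 14 (mod 35).
Final value: 28^10 ≡ 14 (mod 35).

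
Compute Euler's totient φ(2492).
φ(2492) = 1056

φ is multiplicative, with φ(p^e) = p^e − p^(e−1). Factorise 2492 = 2^2 · 7 · 89. Then
  φ(2492) = (2^2 − 2^1) · (7 − 1) · (89 − 1) = 2 · 6 · 88 = 1056.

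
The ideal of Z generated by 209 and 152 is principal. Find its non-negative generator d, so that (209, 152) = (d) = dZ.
(209, 152) = (19); d = 19

In the PID Z, (a, b) is generated by gcd(a, b). Compute gcd(209, 152) with the extended Euclidean algorithm, tracking rows (r, s, t) with s·209 + t·152 = r:
  row A: (209, 1, 0)   [1·209 + 0·152 = 209]
  row B: (152, 0, 1)   [0·209 + 1·152 = 152]
  209 = 1·152 + 57   → row C = row A − 1·row B = (57, 1, −1)   [check: 1·209 − 1·152 = 57]
  152 = 2·57 + 38   → row D = row B − 2·row C = (38, −2, 3)   [check: −2·209 + 3·152 = 38]
  57 = 1·38 + 19   → row E = row C − 1·row D = (19, 3, −4)   [check: 3·209 − 4·152 = 19]
  38 = 2·19 + 0   → remainder 0, stop. gcd = 19 (last nonzero row E).
So gcd(209, 152) = 19, with Bézout identity 3·209 − 4·152 = 19. Containment (⊇): the Bézout identity exhibits 19 as an element of (209, 152), giving (19) ⊆ (209, 152). Containment (⊆): since 19 | 209 and 19 | 152 (209 = 19·11, 152 = 19·8), every Z-linear combination of 209 and 152 is divisible by 19, so (209, 152) ⊆ (19). Therefore (209, 152) = (19), d = 19.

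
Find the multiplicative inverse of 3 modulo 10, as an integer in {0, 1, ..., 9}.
3^(−1) ≡ 7 (mod 10)

Apply the extended Euclidean algorithm to (10, 3), tracking rows (r, s, t) with s·10 + t·3 = r. Each division r_prev = q·r_cur + r_new produces the new row as (previous row) − q·(current row):
  row A: (10, 1, 0)   [1·10 + 0·3 = 10]
  row B: (3, 0, 1)   [0·10 + 1·3 = 3]
  10 = 3·3 + 1   → row C = row A − 3·row B = (1, 1, −3)   [check: 1·10 − 3·3 = 1]
  3 = 3·1 + 0   → remainder 0, stop. gcd = 1 (last nonzero row C).
The gcd is 1, so 3 is invertible mod 10. The last nonzero row gives 1·10 − 3·3 = 1, so t = −3. So 3^(−1) ≡ −3 ≡ 7 (mod 10). Verify: 3 · 7 = 21 ≡ 1 (mod 10). ✓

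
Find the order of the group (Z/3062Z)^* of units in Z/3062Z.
|(Z/3062Z)^*| = 1530

(Z/3062Z)^* consists of the classes a with gcd(a, 3062) = 1, so its order is φ(3062). φ is multiplicative, with φ(p^e) = p^e − p^(e−1). Factorise 3062 = 2 · 1531. Then
  φ(3062) = (2 − 1) · (1531 − 1) = 1 · 1530 = 1530.
Thus |(Z/3062Z)^*| = 1530.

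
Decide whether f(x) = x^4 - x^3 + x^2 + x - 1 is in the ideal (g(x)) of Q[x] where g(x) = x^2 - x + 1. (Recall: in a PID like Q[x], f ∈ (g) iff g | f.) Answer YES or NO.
In Q[x] the ideal (g) consists of all multiples of g, so f ∈ (g) iff g | f, i.e. iff the remainder of f on division by g is 0. Divide f by g (g is monic, so eliminate the leading term of the running remainder at each step):
  leading term x^4: subtract (x^2)·g(x) = x^4 - x^3 + x^2, leaving x - 1
The remainder r(x) = x - 1 ≠ 0 (and deg r < deg g), so g ∤ f, i.e. f ∉ (g).

Final answer: NO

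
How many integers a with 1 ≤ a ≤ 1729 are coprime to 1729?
The number of a ∈ {1, ..., 1729} with gcd(a, 1729) = 1 is by definition Euler's totient φ(1729). φ is multiplicative, with φ(p^e) = p^e − p^(e−1). Factorise 1729 = 7 · 13 · 19. Then
  φ(1729) = (7 − 1) · (13 − 1) · (19 − 1) = 6 · 12 · 18 = 1296.
So there are 1296 such integers.

Final answer: 1296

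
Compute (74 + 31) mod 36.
Reduce the summands first: 74 ≡ 2 (mod 36), so 74 + 31 ≡ 2 + 31 (mod 36). 2 + 31 = 33; 33 = 0·36 + 33, so (74 + 31) mod 36 = 33.

Final answer: 33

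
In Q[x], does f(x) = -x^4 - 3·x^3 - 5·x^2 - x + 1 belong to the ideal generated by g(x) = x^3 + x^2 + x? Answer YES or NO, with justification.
In Q[x] the ideal (g) consists of all multiples of g, so f ∈ (g) iff g | f, i.e. iff the remainder of f on division by g is 0. Divide f by g (g is monic, so eliminate the leading term of the running remainder at each step):
  leading term -x^4: subtract (-x)·g(x) = -x^4 - x^3 - x^2, leaving -2·x^3 - 4·x^2 - x + 1
  leading term -2·x^3: subtract (-2)·g(x) = -2·x^3 - 2·x^2 - 2·x, leaving -2·x^2 + x + 1
The remainder r(x) = -2·x^2 + x + 1 ≠ 0 (and deg r < deg g), so g ∤ f, i.e. f ∉ (g).

Final answer: NO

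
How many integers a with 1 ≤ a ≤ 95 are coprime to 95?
The number of a ∈ {1, ..., 95} with gcd(a, 95) = 1 is by definition Euler's totient φ(95). φ is multiplicative, with φ(p^e) = p^e − p^(e−1). Factorise 95 = 5 · 19. Then
  φ(95) = (5 − 1) · (19 − 1) = 4 · 18 = 72.
So there are 72 such integers.

Final answer: 72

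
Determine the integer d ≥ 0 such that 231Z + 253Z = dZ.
(231, 253) = (11); d = 11

In the PID Z, (a, b) is generated by gcd(a, b). Compute gcd(253, 231) with the extended Euclidean algorithm, tracking rows (r, s, t) with s·253 + t·231 = r:
  row A: (253, 1, 0)   [1·253 + 0·231 = 253]
  row B: (231, 0, 1)   [0·253 + 1·231 = 231]
  253 = 1·231 + 22   → row C = row A − 1·row B = (22, 1, −1)   [check: 1·253 − 1·231 = 22]
  231 = 10·22 + 11   → row D = row B − 10·row C = (11, −10, 11)   [check: −10·253 + 11·231 = 11]
  22 = 2·11 + 0   → remainder 0, stop. gcd = 11 (last nonzero row D).
So gcd(231, 253) = 11, with Bézout identity −10·253 + 11·231 = 11. Containment (⊇): the Bézout identity exhibits 11 as an element of (231, 253), giving (11) ⊆ (231, 253). Containment (⊆): since 11 | 231 and 11 | 253 (231 = 11·21, 253 = 11·23), every Z-linear combination of 231 and 253 is divisible by 11, so (231, 253) ⊆ (11). Therefore (231, 253) = (11), d = 11.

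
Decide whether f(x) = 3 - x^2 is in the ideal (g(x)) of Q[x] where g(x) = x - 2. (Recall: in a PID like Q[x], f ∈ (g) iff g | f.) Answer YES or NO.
In Q[x] the ideal (g) consists of all multiples of g, so f ∈ (g) iff g | f, i.e. iff the remainder of f on division by g is 0. Divide f by g (g is monic, so eliminate the leading term of the running remainder at each step):
  leading term -x^2: subtract (-x)·g(x) = -x^2 + 2·x, leaving 3 - 2·x
  leading term -2·x: subtract (-2)·g(x) = 4 - 2·x, leaving -1
The remainder r(x) = -1 ≠ 0 (and deg r < deg g), so g ∤ f, i.e. f ∉ (g).

Final answer: NO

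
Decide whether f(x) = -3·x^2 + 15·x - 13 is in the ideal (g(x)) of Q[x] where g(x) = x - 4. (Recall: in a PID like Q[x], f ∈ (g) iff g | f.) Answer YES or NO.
NO

In Q[x] the ideal (g) consists of all multiples of g, so f ∈ (g) iff g | f, i.e. iff the remainder of f on division by g is 0. Divide f by g (g is monic, so eliminate the leading term of the running remainder at each step):
  leading term -3·x^2: subtract (-3·x)·g(x) = -3·x^2 + 12·x, leaving 3·x - 13
  leading term 3·x: subtract (3)·g(x) = 3·x - 12, leaving -1
The remainder r(x) = -1 ≠ 0 (and deg r < deg g), so g ∤ f, i.e. f ∉ (g).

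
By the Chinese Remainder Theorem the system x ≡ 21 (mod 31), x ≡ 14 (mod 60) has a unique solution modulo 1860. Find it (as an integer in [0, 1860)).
x ≡ 734 (mod 1860); the representative in [0, 1860) is 734

The moduli 31, 60 are pairwise coprime, so by the CRT there is a unique solution mod 31·60 = 1860.
Solve by successive substitution. Start with x ≡ 21 (mod 31).
  Combine with x ≡ 14 (mod 60): write x = 21 + 31·t and require 21 + 31·t ≡ 14 (mod 60), i.e. 31·t ≡ 14 − 21 ≡ 53 (mod 60). Since 31^(−1) ≡ 31 (mod 60), t ≡ 31·53 ≡ 23 (mod 60). So x ≡ 21 + 31·23 = 734 (mod 1860).
Unique solution in [0, 1860): x = 734.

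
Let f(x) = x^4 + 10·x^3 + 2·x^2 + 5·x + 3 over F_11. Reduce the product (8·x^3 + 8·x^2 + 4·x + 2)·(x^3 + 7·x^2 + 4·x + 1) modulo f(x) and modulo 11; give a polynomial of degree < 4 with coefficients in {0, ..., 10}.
a · b ≡ x^3 + 7·x^2 + 2·x + 9 (mod f(x))

Multiply as integer polynomials: a · b = 8·x^6 + 64·x^5 + 92·x^4 + 70·x^3 + 38·x^2 + 12·x + 2. Reducing coefficients mod 11: a · b ≡ 8·x^6 + 9·x^5 + 4·x^4 + 4·x^3 + 5·x^2 + x + 2. Now divide by f(x) = x^4 + 10·x^3 + 2·x^2 + 5·x + 3 in F_11[x], eliminating the leading term at each step:
  leading term 8·x^6: subtract (8·x^2)·f(x) = 8·x^6 + 3·x^5 + 5·x^4 + 7·x^3 + 2·x^2, leaving 6·x^5 + 10·x^4 + 8·x^3 + 3·x^2 + x + 2 (coefficients mod 11)
  leading term 6·x^5: subtract (6·x)·f(x) = 6·x^5 + 5·x^4 + x^3 + 8·x^2 + 7·x, leaving 5·x^4 + 7·x^3 + 6·x^2 + 5·x + 2 (coefficients mod 11)
  leading term 5·x^4: subtract (5)·f(x) = 5·x^4 + 6·x^3 + 10·x^2 + 3·x + 4, leaving x^3 + 7·x^2 + 2·x + 9 (coefficients mod 11)
The degree is now < 4, so this is the remainder. Hence a · b ≡ x^3 + 7·x^2 + 2·x + 9 in F_11[x]/(f).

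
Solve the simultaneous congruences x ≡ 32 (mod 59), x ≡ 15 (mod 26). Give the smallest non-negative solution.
x ≡ 327 (mod 1534); the representative in [0, 1534) is 327

The moduli 59, 26 are pairwise coprime, so by the CRT there is a unique solution mod 59·26 = 1534.
Solve by successive substitution. Start with x ≡ 32 (mod 59).
  Combine with x ≡ 15 (mod 26): write x = 32 + 59·t and require 32 + 59·t ≡ 15 (mod 26), i.e. 59·t ≡ 15 − 32 ≡ 9 (mod 26). Since 59^(−1) ≡ 15 (mod 26) (59 ≡ 7 (mod 26)), t ≡ 15·9 ≡ 5 (mod 26). So x ≡ 32 + 59·5 = 327 (mod 1534).
Unique solution in [0, 1534): x = 327.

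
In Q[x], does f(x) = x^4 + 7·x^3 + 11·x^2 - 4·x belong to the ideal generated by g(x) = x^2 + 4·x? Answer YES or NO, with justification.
YES

In Q[x] the ideal (g) consists of all multiples of g, so f ∈ (g) iff g | f, i.e. iff the remainder of f on division by g is 0. Divide f by g (g is monic, so eliminate the leading term of the running remainder at each step):
  leading term x^4: subtract (x^2)·g(x) = x^4 + 4·x^3, leaving 3·x^3 + 11·x^2 - 4·x
  leading term 3·x^3: subtract (3·x)·g(x) = 3·x^3 + 12·x^2, leaving -x^2 - 4·x
  leading term -x^2: subtract (-1)·g(x) = -x^2 - 4·x, leaving 0
The remainder is 0, so f(x) = g(x) · h(x) with h(x) = x^2 + 3·x - 1. Hence g | f, i.e. f ∈ (g).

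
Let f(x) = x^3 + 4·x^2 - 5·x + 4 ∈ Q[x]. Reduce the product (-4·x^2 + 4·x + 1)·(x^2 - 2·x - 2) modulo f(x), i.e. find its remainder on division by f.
a · b ≡ -131·x^2 + 146·x - 114 (mod f(x))

First multiply in Q[x] without reducing: a · b = -4·x^4 + 12·x^3 + x^2 - 10·x - 2. Now divide by f(x) = x^3 + 4·x^2 - 5·x + 4, eliminating the leading term at each step:
  leading term -4·x^4: subtract (-4·x)·f(x) = -4·x^4 - 16·x^3 + 20·x^2 - 16·x, leaving 28·x^3 - 19·x^2 + 6·x - 2
  leading term 28·x^3: subtract (28)·f(x) = 28·x^3 + 112·x^2 - 140·x + 112, leaving -131·x^2 + 146·x - 114
The degree is now < 3, so this is the remainder. Hence a · b ≡ -131·x^2 + 146·x - 114 in Q[x]/(f).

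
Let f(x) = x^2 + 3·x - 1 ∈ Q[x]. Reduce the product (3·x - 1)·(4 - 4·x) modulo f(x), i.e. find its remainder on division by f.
a · b ≡ 52·x - 16 (mod f(x))

First multiply in Q[x] without reducing: a · b = -12·x^2 + 16·x - 4. Now divide by f(x) = x^2 + 3·x - 1, eliminating the leading term at each step:
  leading term -12·x^2: subtract (-12)·f(x) = -12·x^2 - 36·x + 12, leaving 52·x - 16
The degree is now < 2, so this is the remainder. Hence a · b ≡ 52·x - 16 in Q[x]/(f).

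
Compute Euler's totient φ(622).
φ(622) = 310

φ is multiplicative, with φ(p^e) = p^e − p^(e−1). Factorise 622 = 2 · 311. Then
  φ(622) = (2 − 1) · (311 − 1) = 1 · 310 = 310.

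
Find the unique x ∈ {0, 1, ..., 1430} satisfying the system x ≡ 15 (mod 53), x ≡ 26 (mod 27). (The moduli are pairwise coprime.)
x ≡ 863 (mod 1431); the representative in [0, 1431) is 863

The moduli 53, 27 are pairwise coprime, so by the CRT there is a unique solution mod 53·27 = 1431.
Solve by successive substitution. Start with x ≡ 15 (mod 53).
  Combine with x ≡ 26 (mod 27): write x = 15 + 53·t and require 15 + 53·t ≡ 26 (mod 27), i.e. 53·t ≡ 26 − 15 ≡ 11 (mod 27). Since 53^(−1) ≡ 26 (mod 27) (53 ≡ 26 (mod 27)), t ≡ 26·11 ≡ 16 (mod 27). So x ≡ 15 + 53·16 = 863 (mod 1431).
Unique solution in [0, 1431): x = 863.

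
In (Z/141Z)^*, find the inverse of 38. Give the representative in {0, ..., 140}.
38^(−1) ≡ 26 (mod 141)

Apply the extended Euclidean algorithm to (141, 38), tracking rows (r, s, t) with s·141 + t·38 = r. Each division r_prev = q·r_cur + r_new produces the new row as (previous row) − q·(current row):
  row A: (141, 1, 0)   [1·141 + 0·38 = 141]
  row B: (38, 0, 1)   [0·141 + 1·38 = 38]
  141 = 3·38 + 27   → row C = row A − 3·row B = (27, 1, −3)   [check: 1·141 − 3·38 = 27]
  38 = 1·27 + 11   → row D = row B − 1·row C = (11, −1, 4)   [check: −1·141 + 4·38 = 11]
  27 = 2·11 + 5   → row E = row C − 2·row D = (5, 3, −11)   [check: 3·141 − 11·38 = 5]
  11 = 2·5 + 1   → row F = row D − 2·row E = (1, −7, 26)   [check: −7·141 + 26·38 = 1]
  5 = 5·1 + 0   → remainder 0, stop. gcd = 1 (last nonzero row F).
The gcd is 1, so 38 is invertible mod 141. The last nonzero row gives −7·141 + 26·38 = 1, so t = 26. So 38^(−1) ≡ 26 (mod 141). Verify: 38 · 26 = 988 ≡ 1 (mod 141). ✓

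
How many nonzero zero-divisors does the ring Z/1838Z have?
Z/1838Z has 919 nonzero zero-divisors

In Z/1838Z each nonzero element is either a unit (gcd with 1838 is 1) or a zero-divisor (gcd > 1). The number of units is φ(1838): factorise 1838 = 2 · 919, so φ(1838) = (2 − 1) · (919 − 1) = 1 · 918 = 918. The nonzero elements number 1838 − 1 = 1837. Hence the nonzero zero-divisors number 1837 − 918 = 919.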